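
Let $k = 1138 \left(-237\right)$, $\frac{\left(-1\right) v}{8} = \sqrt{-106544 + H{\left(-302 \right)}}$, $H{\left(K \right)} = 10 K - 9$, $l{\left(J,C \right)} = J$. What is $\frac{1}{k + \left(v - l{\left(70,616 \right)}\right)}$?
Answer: $\frac{i}{8 \left(\sqrt{109573} - 33722 i\right)} \approx -3.7064 \cdot 10^{-6} + 3.6383 \cdot 10^{-8} i$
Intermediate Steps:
$H{\left(K \right)} = -9 + 10 K$
$v = - 8 i \sqrt{109573}$ ($v = - 8 \sqrt{-106544 + \left(-9 + 10 \left(-302\right)\right)} = - 8 \sqrt{-106544 - 3029} = - 8 \sqrt{-109573} = - 8 i \sqrt{109573} \approx - 2648.1 i$)
$k = -269706$
$\frac{1}{k + \left(v - l{\left(70,616 \right)}\right)} = \frac{1}{-269706 - \left(70 + 8 i \sqrt{109573}\right)} = \frac{1}{-269776 - 8 i \sqrt{109573}}$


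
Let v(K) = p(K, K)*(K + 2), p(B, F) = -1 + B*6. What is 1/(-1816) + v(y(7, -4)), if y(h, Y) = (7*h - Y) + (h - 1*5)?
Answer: 34055447/1816 ≈ 18753.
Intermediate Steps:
p(B, F) = -1 + 6*B
y(h, Y) = -5 - Y + 8*h (y(h, Y) = (-Y + 7*h) + (h - 5) = (-Y + 7*h) + (-5 + h) = -5 - Y + 8*h)
v(K) = (-1 + 6*K)*(2 + K) (v(K) = (-1 + 6*K)*(K + 2) = (-1 + 6*K)*(2 + K))
1/(-1816) + v(y(7, -4)) = 1/(-1816) + (-1 + 6*(-5 - 1*(-4) + 8*7))*(2 + (-5 - 1*(-4) + 8*7)) = -1/1816 + (-1 + 6*(-5 + 4 + 56))*(2 + (-5 + 4 + 56)) = -1/1816 + (-1 + 6*55)*(2 + 55) = -1/1816 + (-1 + 330)*57 = -1/1816 + 329*57 = -1/1816 + 18753 = 34055447/1816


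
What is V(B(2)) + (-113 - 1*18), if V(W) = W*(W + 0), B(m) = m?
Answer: -127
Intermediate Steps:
V(W) = W**2 (V(W) = W*W = W**2)
V(B(2)) + (-113 - 1*18) = 2**2 + (-113 - 1*18) = 4 + (-113 - 18) = 4 - 131 = -127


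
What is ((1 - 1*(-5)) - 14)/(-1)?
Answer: 8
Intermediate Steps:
((1 - 1*(-5)) - 14)/(-1) = -((1 + 5) - 14) = -(6 - 14) = -1*(-8) = 8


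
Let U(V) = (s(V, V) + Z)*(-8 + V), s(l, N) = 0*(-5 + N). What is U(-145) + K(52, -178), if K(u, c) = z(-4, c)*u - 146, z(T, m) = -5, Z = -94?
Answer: 13976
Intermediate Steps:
s(l, N) = 0
U(V) = 752 - 94*V (U(V) = (0 - 94)*(-8 + V) = -94*(-8 + V) = 752 - 94*V)
K(u, c) = -146 - 5*u (K(u, c) = -5*u - 146 = -146 - 5*u)
U(-145) + K(52, -178) = (752 - 94*(-145)) + (-146 - 5*52) = (752 + 13630) + (-146 - 260) = 14382 - 406 = 13976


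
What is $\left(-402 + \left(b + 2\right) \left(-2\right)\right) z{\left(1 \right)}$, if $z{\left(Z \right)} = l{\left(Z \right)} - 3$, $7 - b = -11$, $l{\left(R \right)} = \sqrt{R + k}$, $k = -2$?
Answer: $1326 - 442 i \approx 1326.0 - 442.0 i$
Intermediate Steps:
$l{\left(R \right)} = \sqrt{-2 + R}$ ($l{\left(R \right)} = \sqrt{R - 2} = \sqrt{-2 + R}$)
$b = 18$ ($b = 7 - -11 = 7 + 11 = 18$)
$z{\left(Z \right)} = -3 + \sqrt{-2 + Z}$ ($z{\left(Z \right)} = \sqrt{-2 + Z} - 3 = -3 + \sqrt{-2 + Z}$)
$\left(-402 + \left(b + 2\right) \left(-2\right)\right) z{\left(1 \right)} = \left(-402 + \left(18 + 2\right) \left(-2\right)\right) \left(-3 + \sqrt{-2 + 1}\right) = \left(-402 + 20 \left(-2\right)\right) \left(-3 + \sqrt{-1}\right) = \left(-402 - 40\right) \left(-3 + i\right) = - 442 \left(-3 + i\right) = 1326 - 442 i$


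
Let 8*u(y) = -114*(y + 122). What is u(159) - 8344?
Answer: -49393/4 ≈ -12348.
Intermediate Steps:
u(y) = -3477/2 - 57*y/4 (u(y) = (-114*(y + 122))/8 = (-114*(122 + y))/8 = (-13908 - 114*y)/8 = -3477/2 - 57*y/4)
u(159) - 8344 = (-3477/2 - 57/4*159) - 8344 = (-3477/2 - 9063/4) - 8344 = -16017/4 - 8344 = -49393/4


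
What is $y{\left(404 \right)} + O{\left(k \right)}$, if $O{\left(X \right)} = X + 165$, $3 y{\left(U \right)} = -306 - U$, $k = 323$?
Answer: $\frac{754}{3} \approx 251.33$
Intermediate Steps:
$y{\left(U \right)} = -102 - \frac{U}{3}$ ($y{\left(U \right)} = \frac{-306 - U}{3} = -102 - \frac{U}{3}$)
$O{\left(X \right)} = 165 + X$
$y{\left(404 \right)} + O{\left(k \right)} = \left(-102 - \frac{404}{3}\right) + \left(165 + 323\right) = \left(-102 - \frac{404}{3}\right) + 488 = - \frac{710}{3} + 488 = \frac{754}{3}$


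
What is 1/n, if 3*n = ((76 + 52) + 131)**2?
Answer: 3/67081 ≈ 4.4722e-5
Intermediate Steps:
n = 67081/3 (n = ((76 + 52) + 131)**2/3 = (128 + 131)**2/3 = (1/3)*259**2 = (1/3)*67081 = 67081/3 ≈ 22360.)
1/n = 1/(67081/3) = 3/67081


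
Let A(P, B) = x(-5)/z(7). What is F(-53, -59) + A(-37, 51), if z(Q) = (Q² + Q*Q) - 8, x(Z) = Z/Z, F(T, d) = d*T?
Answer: 281431/90 ≈ 3127.0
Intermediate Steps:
F(T, d) = T*d
x(Z) = 1
z(Q) = -8 + 2*Q² (z(Q) = (Q² + Q²) - 8 = 2*Q² - 8 = -8 + 2*Q²)
A(P, B) = 1/90 (A(P, B) = 1/(-8 + 2*7²) = 1/(-8 + 2*49) = 1/(-8 + 98) = 1/90)
F(-53, -59) + A(-37, 51) = -53*(-59) + 1/90 = 3127 + 1/90 = 281431/90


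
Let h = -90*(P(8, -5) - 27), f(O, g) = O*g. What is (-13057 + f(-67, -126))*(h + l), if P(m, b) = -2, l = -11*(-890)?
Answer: -57226000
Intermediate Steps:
l = 9790
h = 2610 (h = -90*(-2 - 27) = -90*(-29) = 2610)
(-13057 + f(-67, -126))*(h + l) = (-13057 - 67*(-126))*(2610 + 9790) = (-13057 + 8442)*12400 = -4615*12400 = -57226000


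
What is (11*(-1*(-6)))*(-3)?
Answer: -198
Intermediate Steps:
(11*(-1*(-6)))*(-3) = (11*6)*(-3) = 66*(-3) = -198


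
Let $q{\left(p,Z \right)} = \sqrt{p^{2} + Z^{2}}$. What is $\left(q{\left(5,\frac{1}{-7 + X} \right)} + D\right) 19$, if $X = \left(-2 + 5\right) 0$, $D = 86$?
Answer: $1634 + \frac{19 \sqrt{1226}}{7} \approx 1729.0$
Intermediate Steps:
$X = 0$ ($X = 3 \cdot 0 = 0$)
$q{\left(p,Z \right)} = \sqrt{Z^{2} + p^{2}}$
$\left(q{\left(5,\frac{1}{-7 + X} \right)} + D\right) 19 = \left(\sqrt{\left(\frac{1}{-7 + 0}\right)^{2} + 5^{2}} + 86\right) 19 = \left(\sqrt{\left(\frac{1}{-7}\right)^{2} + 25} + 86\right) 19 = \left(\sqrt{\left(- \frac{1}{7}\right)^{2} + 25} + 86\right) 19 = \left(\sqrt{\frac{1}{49} + 25} + 86\right) 19 = \left(\sqrt{\frac{1226}{49}} + 86\right) 19 = \left(\frac{\sqrt{1226}}{7} + 86\right) 19 = \left(86 + \frac{\sqrt{1226}}{7}\right) 19 = 1634 + \frac{19 \sqrt{1226}}{7}$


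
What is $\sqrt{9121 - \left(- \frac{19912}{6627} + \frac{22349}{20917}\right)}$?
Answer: $\frac{16 \sqrt{309978584892795}}{2949297} \approx 95.514$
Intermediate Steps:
$\sqrt{9121 - \left(- \frac{19912}{6627} + \frac{22349}{20917}\right)} = \sqrt{9121 - - \frac{268392481}{138616959}} = \sqrt{9121 + \left(\frac{19912}{6627} - \frac{22349}{20917}\right)} = \sqrt{9121 + \frac{268392481}{138616959}} = \sqrt{\frac{1264593675520}{138616959}} = \frac{16 \sqrt{309978584892795}}{2949297}$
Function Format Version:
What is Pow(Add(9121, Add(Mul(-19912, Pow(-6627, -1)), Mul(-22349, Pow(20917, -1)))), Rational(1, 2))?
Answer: Mul(Rational(16, 2949297), Pow(309978584892795, Rational(1, 2))) ≈ 95.514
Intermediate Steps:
Pow(Add(9121, Add(Mul(-19912, Pow(-6627, -1)), Mul(-22349, Pow(20917, -1)))), Rational(1, 2)) = Pow(Add(9121, Add(Mul(-19912, Rational(-1, 6627)), Mul(-22349, Rational(1, 20917)))), Rational(1, 2)) = Pow(Add(9121, Add(Rational(19912, 6627), Rational(-22349, 20917))), Rational(1, 2)) = Pow(Add(9121, Rational(268392481, 138616959)), Rational(1, 2)) = Pow(Rational(1264593675520, 138616959), Rational(1, 2)) = Mul(Rational(16, 2949297), Pow(309978584892795, Rational(1, 2)))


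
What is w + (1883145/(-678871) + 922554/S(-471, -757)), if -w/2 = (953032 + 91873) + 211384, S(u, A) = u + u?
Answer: -267902143471620/106582747 ≈ -2.5136e+6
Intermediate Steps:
S(u, A) = 2*u
w = -2512578 (w = -2*((953032 + 91873) + 211384) = -2*(1044905 + 211384) = -2*1256289 = -2512578)
w + (1883145/(-678871) + 922554/S(-471, -757)) = -2512578 + (1883145/(-678871) + 922554/((2*(-471)))) = -2512578 + (1883145*(-1/678871) + 922554/(-942)) = -2512578 + (-1883145/678871 + 922554*(-1/942)) = -2512578 + (-1883145/678871 - 153759/157) = -2512578 - 104678179854/106582747 = -267902143471620/106582747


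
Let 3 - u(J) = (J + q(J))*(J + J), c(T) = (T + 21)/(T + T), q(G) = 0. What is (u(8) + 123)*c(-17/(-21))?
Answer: -458/17 ≈ -26.941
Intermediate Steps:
c(T) = (21 + T)/(2*T) (c(T) = (21 + T)/((2*T)) = (21 + T)*(1/(2*T)) = (21 + T)/(2*T))
u(J) = 3 - 2*J² (u(J) = 3 - (J + 0)*(J + J) = 3 - J*2*J = 3 - 2*J²)
(u(8) + 123)*c(-17/(-21)) = ((3 - 2*8²) + 123)*((21 - 17/(-21))/(2*((-17/(-21))))) = ((3 - 2*64) + 123)*((21 - 17*(-1/21))/(2*((-17*(-1/21))))) = ((3 - 128) + 123)*((21 + 17/21)/(2*(17/21))) = (-125 + 123)*((½)*(21/17)*(458/21)) = -2*229/17 = -458/17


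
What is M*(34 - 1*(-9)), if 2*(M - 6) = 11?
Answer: 989/2 ≈ 494.50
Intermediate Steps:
M = 23/2 (M = 6 + (1/2)*11 = 6 + 11/2 = 23/2 ≈ 11.500)
M*(34 - 1*(-9)) = 23*(34 - 1*(-9))/2 = 23*(34 + 9)/2 = (23/2)*43 = 989/2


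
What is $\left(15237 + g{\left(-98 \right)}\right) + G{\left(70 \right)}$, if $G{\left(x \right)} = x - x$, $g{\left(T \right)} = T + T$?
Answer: $15041$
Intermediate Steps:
$g{\left(T \right)} = 2 T$
$G{\left(x \right)} = 0$
$\left(15237 + g{\left(-98 \right)}\right) + G{\left(70 \right)} = \left(15237 + 2 \left(-98\right)\right) + 0 = \left(15237 - 196\right) + 0 = 15041 + 0 = 15041$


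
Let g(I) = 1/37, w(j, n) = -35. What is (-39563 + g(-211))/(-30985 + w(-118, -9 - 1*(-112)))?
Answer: 146383/114774 ≈ 1.2754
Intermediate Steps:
g(I) = 1/37
(-39563 + g(-211))/(-30985 + w(-118, -9 - 1*(-112))) = (-39563 + 1/37)/(-30985 - 35) = -1463830/37/(-31020) = -1463830/37*(-1/31020) = 146383/114774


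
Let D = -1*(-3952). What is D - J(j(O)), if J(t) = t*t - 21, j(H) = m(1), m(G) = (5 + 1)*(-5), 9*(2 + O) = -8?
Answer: 3073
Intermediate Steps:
O = -26/9 (O = -2 + (⅑)*(-8) = -2 - 8/9 = -26/9 ≈ -2.8889)
m(G) = -30 (m(G) = 6*(-5) = -30)
j(H) = -30
J(t) = -21 + t² (J(t) = t² - 21 = -21 + t²)
D = 3952
D - J(j(O)) = 3952 - (-21 + (-30)²) = 3952 - (-21 + 900) = 3952 - 1*879 = 3952 - 879 = 3073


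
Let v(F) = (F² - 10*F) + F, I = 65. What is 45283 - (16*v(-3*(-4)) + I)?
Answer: 44642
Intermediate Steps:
v(F) = F² - 9*F
45283 - (16*v(-3*(-4)) + I) = 45283 - (16*((-3*(-4))*(-9 - 3*(-4))) + 65) = 45283 - (16*(12*(-9 + 12)) + 65) = 45283 - (16*(12*3) + 65) = 45283 - (16*36 + 65) = 45283 - (576 + 65) = 45283 - 1*641 = 45283 - 641 = 44642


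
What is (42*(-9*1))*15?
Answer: -5670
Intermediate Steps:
(42*(-9*1))*15 = (42*(-9))*15 = -378*15 = -5670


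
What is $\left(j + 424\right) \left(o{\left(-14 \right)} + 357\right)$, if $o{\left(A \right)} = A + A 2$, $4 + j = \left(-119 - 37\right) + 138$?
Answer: $126630$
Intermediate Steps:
$j = -22$ ($j = -4 + \left(\left(-119 - 37\right) + 138\right) = -4 + \left(-156 + 138\right) = -4 - 18 = -22$)
$o{\left(A \right)} = 3 A$ ($o{\left(A \right)} = A + 2 A = 3 A$)
$\left(j + 424\right) \left(o{\left(-14 \right)} + 357\right) = \left(-22 + 424\right) \left(3 \left(-14\right) + 357\right) = 402 \left(-42 + 357\right) = 402 \cdot 315 = 126630$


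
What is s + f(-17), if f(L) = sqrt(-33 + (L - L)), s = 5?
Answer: 5 + I*sqrt(33) ≈ 5.0 + 5.7446*I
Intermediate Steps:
f(L) = I*sqrt(33) (f(L) = sqrt(-33 + 0) = sqrt(-33) = I*sqrt(33))
s + f(-17) = 5 + I*sqrt(33)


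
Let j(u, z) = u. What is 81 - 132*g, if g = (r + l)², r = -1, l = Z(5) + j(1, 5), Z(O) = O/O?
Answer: -51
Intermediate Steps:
Z(O) = 1
l = 2 (l = 1 + 1 = 2)
g = 1 (g = (-1 + 2)² = 1² = 1)
81 - 132*g = 81 - 132*1 = 81 - 132 = -51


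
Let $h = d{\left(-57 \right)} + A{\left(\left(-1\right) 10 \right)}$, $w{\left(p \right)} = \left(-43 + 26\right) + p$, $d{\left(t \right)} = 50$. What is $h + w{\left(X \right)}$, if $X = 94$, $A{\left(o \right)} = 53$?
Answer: $180$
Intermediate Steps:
$w{\left(p \right)} = -17 + p$
$h = 103$ ($h = 50 + 53 = 103$)
$h + w{\left(X \right)} = 103 + \left(-17 + 94\right) = 103 + 77 = 180$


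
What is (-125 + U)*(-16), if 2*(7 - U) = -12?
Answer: 1792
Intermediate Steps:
U = 13 (U = 7 - ½*(-12) = 7 + 6 = 13)
(-125 + U)*(-16) = (-125 + 13)*(-16) = -112*(-16) = 1792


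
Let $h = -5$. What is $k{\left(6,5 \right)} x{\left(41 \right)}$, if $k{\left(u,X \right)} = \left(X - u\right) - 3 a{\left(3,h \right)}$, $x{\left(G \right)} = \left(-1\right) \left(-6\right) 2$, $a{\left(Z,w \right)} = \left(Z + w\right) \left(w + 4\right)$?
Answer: $-84$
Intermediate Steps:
$a{\left(Z,w \right)} = \left(4 + w\right) \left(Z + w\right)$ ($a{\left(Z,w \right)} = \left(Z + w\right) \left(4 + w\right) = \left(4 + w\right) \left(Z + w\right)$)
$x{\left(G \right)} = 12$ ($x{\left(G \right)} = 6 \cdot 2 = 12$)
$k{\left(u,X \right)} = -6 + X - u$ ($k{\left(u,X \right)} = \left(X - u\right) - 3 \left(\left(-5\right)^{2} + 4 \cdot 3 + 4 \left(-5\right) + 3 \left(-5\right)\right) = \left(X - u\right) - 3 \left(25 + 12 - 20 - 15\right) = \left(X - u\right) - 6 = -6 + X - u$)
$k{\left(6,5 \right)} x{\left(41 \right)} = \left(-6 + 5 - 6\right) 12 = \left(-7\right) 12 = -84$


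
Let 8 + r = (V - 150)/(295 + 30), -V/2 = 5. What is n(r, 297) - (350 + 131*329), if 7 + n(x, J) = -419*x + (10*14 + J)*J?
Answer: 5842933/65 ≈ 89891.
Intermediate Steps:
V = -10 (V = -2*5 = -10)
r = -552/65 (r = -8 + (-10 - 150)/(295 + 30) = -8 - 160/325 = -8 - 160*1/325 = -8 - 32/65 = -552/65 ≈ -8.4923)
n(x, J) = -7 - 419*x + J*(140 + J) (n(x, J) = -7 + (-419*x + (10*14 + J)*J) = -7 + (-419*x + (140 + J)*J) = -7 + (-419*x + J*(140 + J)) = -7 - 419*x + J*(140 + J))
n(r, 297) - (350 + 131*329) = (-7 + 297² - 419*(-552/65) + 140*297) - (350 + 131*329) = (-7 + 88209 + 231288/65 + 41580) - (350 + 43099) = 8667118/65 - 1*43449 = 8667118/65 - 43449 = 5842933/65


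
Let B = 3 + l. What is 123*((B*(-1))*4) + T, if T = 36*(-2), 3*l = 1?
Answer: -1712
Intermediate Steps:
l = 1/3 (l = (1/3)*1 = 1/3 ≈ 0.33333)
T = -72
B = 10/3 (B = 3 + 1/3 = 10/3 ≈ 3.3333)
123*((B*(-1))*4) + T = 123*(((10/3)*(-1))*4) - 72 = 123*(-10/3*4) - 72 = 123*(-40/3) - 72 = -1640 - 72 = -1712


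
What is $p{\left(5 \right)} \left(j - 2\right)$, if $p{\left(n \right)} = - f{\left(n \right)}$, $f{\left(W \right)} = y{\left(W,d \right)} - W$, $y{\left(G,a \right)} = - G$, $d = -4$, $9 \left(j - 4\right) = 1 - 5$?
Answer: $\frac{140}{9} \approx 15.556$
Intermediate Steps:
$j = \frac{32}{9}$ ($j = 4 + \frac{1 - 5}{9} = 4 + \frac{1}{9} \left(-4\right) = 4 - \frac{4}{9} = \frac{32}{9} \approx 3.5556$)
$f{\left(W \right)} = - 2 W$ ($f{\left(W \right)} = - W - W = - 2 W$)
$p{\left(n \right)} = 2 n$ ($p{\left(n \right)} = - \left(-2\right) n = 2 n$)
$p{\left(5 \right)} \left(j - 2\right) = 2 \cdot 5 \left(\frac{32}{9} - 2\right) = 10 \cdot \frac{14}{9} = \frac{140}{9}$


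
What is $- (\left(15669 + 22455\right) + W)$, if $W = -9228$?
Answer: $-28896$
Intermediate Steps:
$- (\left(15669 + 22455\right) + W) = - (\left(15669 + 22455\right) - 9228) = - (38124 - 9228) = \left(-1\right) 28896 = -28896$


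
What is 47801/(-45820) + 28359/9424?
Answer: 212233189/107951920 ≈ 1.9660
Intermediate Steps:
47801/(-45820) + 28359/9424 = 47801*(-1/45820) + 28359*(1/9424) = -47801/45820 + 28359/9424 = 212233189/107951920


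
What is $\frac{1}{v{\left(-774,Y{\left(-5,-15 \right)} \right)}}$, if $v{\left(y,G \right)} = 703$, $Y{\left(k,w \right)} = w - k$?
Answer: $\frac{1}{703} \approx 0.0014225$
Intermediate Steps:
$\frac{1}{v{\left(-774,Y{\left(-5,-15 \right)} \right)}} = \frac{1}{703}$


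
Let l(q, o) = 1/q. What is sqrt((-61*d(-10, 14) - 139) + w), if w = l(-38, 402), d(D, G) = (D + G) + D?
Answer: 5*sqrt(13110)/38 ≈ 15.066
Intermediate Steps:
d(D, G) = G + 2*D
w = -1/38 (w = 1/(-38) = -1/38 ≈ -0.026316)
sqrt((-61*d(-10, 14) - 139) + w) = sqrt((-61*(14 + 2*(-10)) - 139) - 1/38) = sqrt((-61*(14 - 20) - 139) - 1/38) = sqrt((-61*(-6) - 139) - 1/38) = sqrt((366 - 139) - 1/38) = sqrt(227 - 1/38) = sqrt(8625/38) = 5*sqrt(13110)/38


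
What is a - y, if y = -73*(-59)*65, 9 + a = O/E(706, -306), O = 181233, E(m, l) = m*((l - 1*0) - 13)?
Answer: -63051993529/225214 ≈ -2.7997e+5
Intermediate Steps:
E(m, l) = m*(-13 + l) (E(m, l) = m*((l + 0) - 13) = m*(l - 13) = m*(-13 + l))
a = -2208159/225214 (a = -9 + 181233/((706*(-13 - 306))) = -9 + 181233/((706*(-319))) = -9 + 181233/(-225214) = -9 + 181233*(-1/225214) = -9 - 181233/225214 = -2208159/225214 ≈ -9.8047)
y = 279955 (y = 4307*65 = 279955)
a - y = -2208159/225214 - 1*279955 = -2208159/225214 - 279955 = -63051993529/225214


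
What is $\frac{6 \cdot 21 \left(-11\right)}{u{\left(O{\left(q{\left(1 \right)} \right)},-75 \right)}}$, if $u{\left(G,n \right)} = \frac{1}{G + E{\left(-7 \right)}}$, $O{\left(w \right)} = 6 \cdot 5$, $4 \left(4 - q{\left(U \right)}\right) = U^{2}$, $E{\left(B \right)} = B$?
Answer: $-31878$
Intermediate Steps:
$q{\left(U \right)} = 4 - \frac{U^{2}}{4}$
$O{\left(w \right)} = 30$
$u{\left(G,n \right)} = \frac{1}{-7 + G}$ ($u{\left(G,n \right)} = \frac{1}{G - 7} = \frac{1}{-7 + G}$)
$\frac{6 \cdot 21 \left(-11\right)}{u{\left(O{\left(q{\left(1 \right)} \right)},-75 \right)}} = \frac{6 \cdot 21 \left(-11\right)}{\frac{1}{-7 + 30}} = \frac{126 \left(-11\right)}{\frac{1}{23}} = - 1386 \frac{1}{\frac{1}{23}} = \left(-1386\right) 23 = -31878$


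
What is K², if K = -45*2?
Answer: 8100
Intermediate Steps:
K = -90
K² = (-90)² = 8100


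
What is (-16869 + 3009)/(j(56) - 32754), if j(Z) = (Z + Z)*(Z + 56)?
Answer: 1386/2021 ≈ 0.68580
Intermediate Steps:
j(Z) = 2*Z*(56 + Z) (j(Z) = (2*Z)*(56 + Z) = 2*Z*(56 + Z))
(-16869 + 3009)/(j(56) - 32754) = (-16869 + 3009)/(2*56*(56 + 56) - 32754) = -13860/(2*56*112 - 32754) = -13860/(12544 - 32754) = -13860/(-20210) = -13860*(-1/20210) = 1386/2021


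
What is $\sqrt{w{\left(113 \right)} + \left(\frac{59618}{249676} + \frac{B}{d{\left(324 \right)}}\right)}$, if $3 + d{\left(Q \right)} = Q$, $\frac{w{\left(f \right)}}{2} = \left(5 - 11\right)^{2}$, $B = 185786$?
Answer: $\frac{\sqrt{1045423458680594574}}{40072998} \approx 25.515$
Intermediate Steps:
$w{\left(f \right)} = 72$ ($w{\left(f \right)} = 2 \left(5 - 11\right)^{2} = 2 \left(-6\right)^{2} = 2 \cdot 36 = 72$)
$d{\left(Q \right)} = -3 + Q$
$\sqrt{w{\left(113 \right)} + \left(\frac{59618}{249676} + \frac{B}{d{\left(324 \right)}}\right)} = \sqrt{72 + \left(\frac{59618}{249676} + \frac{185786}{-3 + 324}\right)} = \sqrt{72 + \left(59618 \cdot \frac{1}{249676} + \frac{185786}{321}\right)} = \sqrt{72 + \left(\frac{29809}{124838} + 185786 \cdot \frac{1}{321}\right)} = \sqrt{72 + \left(\frac{29809}{124838} + \frac{185786}{321}\right)} = \sqrt{72 + \frac{23202721357}{40072998}} = \sqrt{\frac{26087977213}{40072998}} = \frac{\sqrt{1045423458680594574}}{40072998}$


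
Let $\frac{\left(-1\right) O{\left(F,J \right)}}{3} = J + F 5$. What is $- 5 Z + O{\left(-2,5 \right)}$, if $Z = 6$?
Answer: $-15$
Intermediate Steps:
$O{\left(F,J \right)} = - 15 F - 3 J$ ($O{\left(F,J \right)} = - 3 \left(J + F 5\right) = - 3 \left(J + 5 F\right) = - 15 F - 3 J$)
$- 5 Z + O{\left(-2,5 \right)} = \left(-5\right) 6 - -15 = -30 + \left(30 - 15\right) = -30 + 15 = -15$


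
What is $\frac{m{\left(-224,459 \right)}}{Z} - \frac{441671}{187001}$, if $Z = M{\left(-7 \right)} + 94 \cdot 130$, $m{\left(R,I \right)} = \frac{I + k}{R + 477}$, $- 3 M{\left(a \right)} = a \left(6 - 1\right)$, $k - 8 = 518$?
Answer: $- \frac{19999259026}{8468714287} \approx -2.3615$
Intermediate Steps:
$k = 526$ ($k = 8 + 518 = 526$)
$M{\left(a \right)} = - \frac{5 a}{3}$ ($M{\left(a \right)} = - \frac{a \left(6 - 1\right)}{3} = - \frac{a 5}{3} = - \frac{5 a}{3}$)
$m{\left(R,I \right)} = \frac{526 + I}{477 + R}$ ($m{\left(R,I \right)} = \frac{I + 526}{R + 477} = \frac{526 + I}{477 + R}$)
$Z = \frac{36695}{3}$ ($Z = \left(- \frac{5}{3}\right) \left(-7\right) + 94 \cdot 130 = \frac{35}{3} + 12220 = \frac{36695}{3} \approx 12232.0$)
$\frac{m{\left(-224,459 \right)}}{Z} - \frac{441671}{187001} = \frac{\frac{1}{477 - 224} \left(526 + 459\right)}{\frac{36695}{3}} - \frac{441671}{187001} = \frac{1}{253} \cdot 985 \cdot \frac{3}{36695} - \frac{441671}{187001} = \frac{985}{253} \cdot \frac{3}{36695} - \frac{441671}{187001} = \frac{591}{1856767} - \frac{441671}{187001} = - \frac{19999259026}{8468714287}$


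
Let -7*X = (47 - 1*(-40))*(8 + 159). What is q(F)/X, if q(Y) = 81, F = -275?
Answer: -189/4843 ≈ -0.039025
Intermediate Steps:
X = -14529/7 (X = -(47 - 1*(-40))*(8 + 159)/7 = -(47 + 40)*167/7 = -87*167/7 = -⅐*14529 = -14529/7 ≈ -2075.6)
q(F)/X = 81/(-14529/7) = 81*(-7/14529) = -189/4843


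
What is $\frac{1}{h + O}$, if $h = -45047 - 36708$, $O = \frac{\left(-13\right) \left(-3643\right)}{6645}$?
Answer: $- \frac{6645}{543214616} \approx -1.2233 \cdot 10^{-5}$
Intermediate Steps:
$O = \frac{47359}{6645}$ ($O = 47359 \cdot \frac{1}{6645} = \frac{47359}{6645} \approx 7.127$)
$h = -81755$
$\frac{1}{h + O} = \frac{1}{-81755 + \frac{47359}{6645}} = \frac{1}{- \frac{543214616}{6645}} = - \frac{6645}{543214616}$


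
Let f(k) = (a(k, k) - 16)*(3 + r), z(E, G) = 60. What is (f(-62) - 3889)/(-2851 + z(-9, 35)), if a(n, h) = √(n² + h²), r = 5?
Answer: 4017/2791 - 496*√2/2791 ≈ 1.1879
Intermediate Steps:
a(n, h) = √(h² + n²)
f(k) = -128 + 8*√2*√(k²) (f(k) = (√(k² + k²) - 16)*(3 + 5) = (√(2*k²) - 16)*8 = (√2*√(k²) - 16)*8 = (-16 + √2*√(k²))*8 = -128 + 8*√2*√(k²))
(f(-62) - 3889)/(-2851 + z(-9, 35)) = ((-128 + 8*√2*√((-62)²)) - 3889)/(-2851 + 60) = ((-128 + 8*√2*√3844) - 3889)/(-2791) = ((-128 + 8*√2*62) - 3889)*(-1/2791) = ((-128 + 496*√2) - 3889)*(-1/2791) = (-4017 + 496*√2)*(-1/2791) = 4017/2791 - 496*√2/2791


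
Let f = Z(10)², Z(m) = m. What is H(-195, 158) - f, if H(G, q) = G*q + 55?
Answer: -30855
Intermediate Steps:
H(G, q) = 55 + G*q
f = 100 (f = 10² = 100)
H(-195, 158) - f = (55 - 195*158) - 1*100 = (55 - 30810) - 100 = -30755 - 100 = -30855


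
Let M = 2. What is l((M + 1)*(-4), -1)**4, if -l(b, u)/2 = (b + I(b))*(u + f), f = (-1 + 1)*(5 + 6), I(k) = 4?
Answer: 65536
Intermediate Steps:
f = 0 (f = 0*11 = 0)
l(b, u) = -2*u*(4 + b) (l(b, u) = -2*(b + 4)*(u + 0) = -2*(4 + b)*u = -2*u*(4 + b))
l((M + 1)*(-4), -1)**4 = (2*(-1)*(-4 - (2 + 1)*(-4)))**4 = (2*(-1)*(-4 - 3*(-4)))**4 = (2*(-1)*(-4 - 1*(-12)))**4 = (2*(-1)*(-4 + 12))**4 = (2*(-1)*8)**4 = (-16)**4 = 65536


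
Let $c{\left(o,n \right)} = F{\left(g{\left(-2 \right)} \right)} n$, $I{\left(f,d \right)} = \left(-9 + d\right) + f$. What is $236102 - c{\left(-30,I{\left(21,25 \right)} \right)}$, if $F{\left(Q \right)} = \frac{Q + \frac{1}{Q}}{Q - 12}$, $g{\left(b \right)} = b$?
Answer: $\frac{6610671}{28} \approx 2.361 \cdot 10^{5}$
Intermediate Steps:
$I{\left(f,d \right)} = -9 + d + f$
$F{\left(Q \right)} = \frac{Q + \frac{1}{Q}}{-12 + Q}$
$c{\left(o,n \right)} = \frac{5 n}{28}$ ($c{\left(o,n \right)} = \frac{1 + \left(-2\right)^{2}}{\left(-2\right) \left(-12 - 2\right)} n = - \frac{1 + 4}{2 \left(-14\right)} n = \left(- \frac{1}{2}\right) \left(- \frac{1}{14}\right) 5 n = \frac{5 n}{28}$)
$236102 - c{\left(-30,I{\left(21,25 \right)} \right)} = 236102 - \frac{5 \left(-9 + 25 + 21\right)}{28} = 236102 - \frac{5}{28} \cdot 37 = 236102 - \frac{185}{28} = \frac{6610671}{28}$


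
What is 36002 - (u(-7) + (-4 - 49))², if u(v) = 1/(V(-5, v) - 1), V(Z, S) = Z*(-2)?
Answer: 2689586/81 ≈ 33205.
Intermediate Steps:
V(Z, S) = -2*Z
u(v) = ⅑ (u(v) = 1/(-2*(-5) - 1) = 1/(10 - 1) = 1/9 = ⅑)
36002 - (u(-7) + (-4 - 49))² = 36002 - (⅑ + (-4 - 49))² = 36002 - (⅑ - 53)² = 36002 - (-476/9)² = 36002 - 1*226576/81 = 36002 - 226576/81 = 2689586/81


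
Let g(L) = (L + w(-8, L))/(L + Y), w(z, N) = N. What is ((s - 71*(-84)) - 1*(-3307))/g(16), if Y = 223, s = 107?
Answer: 1120671/16 ≈ 70042.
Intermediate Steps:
g(L) = 2*L/(223 + L) (g(L) = (L + L)/(L + 223) = (2*L)/(223 + L) = 2*L/(223 + L))
((s - 71*(-84)) - 1*(-3307))/g(16) = ((107 - 71*(-84)) - 1*(-3307))/((2*16/(223 + 16))) = ((107 + 5964) + 3307)/((2*16/239)) = (6071 + 3307)/((2*16*(1/239))) = 9378/(32/239) = 9378*(239/32) = 1120671/16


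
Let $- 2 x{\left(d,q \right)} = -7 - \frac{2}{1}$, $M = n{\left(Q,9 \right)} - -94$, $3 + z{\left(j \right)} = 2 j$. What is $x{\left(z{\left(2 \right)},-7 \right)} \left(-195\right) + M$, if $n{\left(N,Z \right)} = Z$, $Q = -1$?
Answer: $- \frac{1549}{2} \approx -774.5$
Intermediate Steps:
$z{\left(j \right)} = -3 + 2 j$
$M = 103$ ($M = 9 - -94 = 9 + 94 = 103$)
$x{\left(d,q \right)} = \frac{9}{2}$ ($x{\left(d,q \right)} = - \frac{-7 - \frac{2}{1}}{2} = - \frac{-7 - 2}{2} = \left(- \frac{1}{2}\right) \left(-9\right) = \frac{9}{2}$)
$x{\left(z{\left(2 \right)},-7 \right)} \left(-195\right) + M = \frac{9}{2} \left(-195\right) + 103 = - \frac{1755}{2} + 103 = - \frac{1549}{2}$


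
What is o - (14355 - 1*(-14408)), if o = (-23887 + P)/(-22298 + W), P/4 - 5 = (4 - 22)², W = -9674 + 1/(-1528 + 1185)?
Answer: -315418735058/10966397 ≈ -28762.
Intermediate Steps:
W = -3318183/343 (W = -9674 + 1/(-343) = -9674 - 1/343 = -3318183/343 ≈ -9674.0)
P = 1316 (P = 20 + 4*(4 - 22)² = 20 + 4*(-18)² = 20 + 4*324 = 20 + 1296 = 1316)
o = 7741853/10966397 (o = (-23887 + 1316)/(-22298 - 3318183/343) = -22571/(-10966397/343) = -22571*(-343/10966397) = 7741853/10966397 ≈ 0.70596)
o - (14355 - 1*(-14408)) = 7741853/10966397 - (14355 - 1*(-14408)) = 7741853/10966397 - (14355 + 14408) = 7741853/10966397 - 1*28763 = 7741853/10966397 - 28763 = -315418735058/10966397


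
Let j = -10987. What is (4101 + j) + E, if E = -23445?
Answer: -30331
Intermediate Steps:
(4101 + j) + E = (4101 - 10987) - 23445 = -6886 - 23445 = -30331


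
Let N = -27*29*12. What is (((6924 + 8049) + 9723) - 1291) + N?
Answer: 14009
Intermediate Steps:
N = -9396 (N = -783*12 = -9396)
(((6924 + 8049) + 9723) - 1291) + N = (((6924 + 8049) + 9723) - 1291) - 9396 = ((14973 + 9723) - 1291) - 9396 = (24696 - 1291) - 9396 = 23405 - 9396 = 14009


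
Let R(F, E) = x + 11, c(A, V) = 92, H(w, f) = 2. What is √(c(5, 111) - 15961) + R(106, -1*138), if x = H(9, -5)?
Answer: 13 + I*√15869 ≈ 13.0 + 125.97*I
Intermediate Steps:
x = 2
R(F, E) = 13 (R(F, E) = 2 + 11 = 13)
√(c(5, 111) - 15961) + R(106, -1*138) = √(92 - 15961) + 13 = √(-15869) + 13 = I*√15869 + 13 = 13 + I*√15869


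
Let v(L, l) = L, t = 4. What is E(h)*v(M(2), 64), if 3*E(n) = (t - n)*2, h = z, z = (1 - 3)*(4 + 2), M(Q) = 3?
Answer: 32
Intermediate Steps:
z = -12 (z = -2*6 = -12)
h = -12
E(n) = 8/3 - 2*n/3 (E(n) = ((4 - n)*2)/3 = (8 - 2*n)/3 = 8/3 - 2*n/3)
E(h)*v(M(2), 64) = (8/3 - ⅔*(-12))*3 = (8/3 + 8)*3 = (32/3)*3 = 32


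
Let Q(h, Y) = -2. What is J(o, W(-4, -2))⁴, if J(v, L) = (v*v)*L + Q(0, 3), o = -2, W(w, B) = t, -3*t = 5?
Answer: 456976/81 ≈ 5641.7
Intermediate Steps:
t = -5/3 (t = -⅓*5 = -5/3 ≈ -1.6667)
W(w, B) = -5/3
J(v, L) = -2 + L*v² (J(v, L) = (v*v)*L - 2 = v²*L - 2 = L*v² - 2 = -2 + L*v²)
J(o, W(-4, -2))⁴ = (-2 - 5/3*(-2)²)⁴ = (-2 - 5/3*4)⁴ = (-2 - 20/3)⁴ = (-26/3)⁴ = 456976/81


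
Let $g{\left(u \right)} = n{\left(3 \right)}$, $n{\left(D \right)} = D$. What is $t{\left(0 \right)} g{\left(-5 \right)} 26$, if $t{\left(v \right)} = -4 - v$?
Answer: $-312$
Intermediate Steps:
$g{\left(u \right)} = 3$
$t{\left(0 \right)} g{\left(-5 \right)} 26 = \left(-4 - 0\right) 3 \cdot 26 = \left(-4 + 0\right) 3 \cdot 26 = \left(-4\right) 3 \cdot 26 = \left(-12\right) 26 = -312$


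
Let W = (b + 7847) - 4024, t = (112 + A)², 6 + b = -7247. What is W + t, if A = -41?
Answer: 1611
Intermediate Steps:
b = -7253 (b = -6 - 7247 = -7253)
t = 5041 (t = (112 - 41)² = 71² = 5041)
W = -3430 (W = (-7253 + 7847) - 4024 = 594 - 4024 = -3430)
W + t = -3430 + 5041 = 1611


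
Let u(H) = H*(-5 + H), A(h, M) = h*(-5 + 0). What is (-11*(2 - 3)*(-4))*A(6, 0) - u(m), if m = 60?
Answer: -1980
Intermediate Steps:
A(h, M) = -5*h (A(h, M) = h*(-5) = -5*h)
(-11*(2 - 3)*(-4))*A(6, 0) - u(m) = (-11*(2 - 3)*(-4))*(-5*6) - 60*(-5 + 60) = -(-11)*(-4)*(-30) - 60*55 = -11*4*(-30) - 1*3300 = -44*(-30) - 3300 = 1320 - 3300 = -1980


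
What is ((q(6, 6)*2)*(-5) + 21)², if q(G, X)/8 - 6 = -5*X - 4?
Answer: 5112121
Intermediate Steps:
q(G, X) = 16 - 40*X (q(G, X) = 48 + 8*(-5*X - 4) = 48 + 8*(-4 - 5*X) = 48 + (-32 - 40*X) = 16 - 40*X)
((q(6, 6)*2)*(-5) + 21)² = (((16 - 40*6)*2)*(-5) + 21)² = (((16 - 240)*2)*(-5) + 21)² = (-224*2*(-5) + 21)² = (-448*(-5) + 21)² = (2240 + 21)² = 2261² = 5112121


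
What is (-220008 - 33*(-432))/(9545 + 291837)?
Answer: -102876/150691 ≈ -0.68270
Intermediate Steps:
(-220008 - 33*(-432))/(9545 + 291837) = (-220008 + 14256)/301382 = -205752*1/301382 = -102876/150691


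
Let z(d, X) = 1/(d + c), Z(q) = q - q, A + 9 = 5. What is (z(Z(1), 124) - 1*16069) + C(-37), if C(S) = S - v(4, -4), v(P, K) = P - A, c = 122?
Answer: -1965907/122 ≈ -16114.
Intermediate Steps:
A = -4 (A = -9 + 5 = -4)
Z(q) = 0
z(d, X) = 1/(122 + d) (z(d, X) = 1/(d + 122) = 1/(122 + d))
v(P, K) = 4 + P (v(P, K) = P - 1*(-4) = P + 4 = 4 + P)
C(S) = -8 + S (C(S) = S - (4 + 4) = S - 1*8 = S - 8 = -8 + S)
(z(Z(1), 124) - 1*16069) + C(-37) = (1/(122 + 0) - 1*16069) + (-8 - 37) = (1/122 - 16069) - 45 = -1960417/122 - 45 = -1965907/122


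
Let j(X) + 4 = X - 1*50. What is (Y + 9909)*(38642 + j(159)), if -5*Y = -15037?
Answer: 2502358754/5 ≈ 5.0047e+8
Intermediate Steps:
Y = 15037/5 (Y = -1/5*(-15037) = 15037/5 ≈ 3007.4)
j(X) = -54 + X (j(X) = -4 + (X - 1*50) = -4 + (X - 50) = -4 + (-50 + X) = -54 + X)
(Y + 9909)*(38642 + j(159)) = (15037/5 + 9909)*(38642 + (-54 + 159)) = 64582*(38642 + 105)/5 = (64582/5)*38747 = 2502358754/5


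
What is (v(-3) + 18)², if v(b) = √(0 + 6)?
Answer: (18 + √6)² ≈ 418.18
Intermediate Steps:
v(b) = √6
(v(-3) + 18)² = (√6 + 18)² = (18 + √6)²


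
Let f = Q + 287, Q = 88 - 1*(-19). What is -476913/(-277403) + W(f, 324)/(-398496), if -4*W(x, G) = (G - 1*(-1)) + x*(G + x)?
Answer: 17117488507/9023998848 ≈ 1.8969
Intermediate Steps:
Q = 107 (Q = 88 + 19 = 107)
f = 394 (f = 107 + 287 = 394)
W(x, G) = -1/4 - G/4 - x*(G + x)/4 (W(x, G) = -((G - 1*(-1)) + x*(G + x))/4 = -((G + 1) + x*(G + x))/4 = -((1 + G) + x*(G + x))/4 = -(1 + G + x*(G + x))/4 = -1/4 - G/4 - x*(G + x)/4)
-476913/(-277403) + W(f, 324)/(-398496) = -476913/(-277403) + (-1/4 - 1/4*324 - 1/4*394**2 - 1/4*324*394)/(-398496) = -476913*(-1/277403) + (-1/4 - 81 - 1/4*155236 - 31914)*(-1/398496) = 476913/277403 + (-1/4 - 81 - 38809 - 31914)*(-1/398496) = 476913/277403 - 283217/4*(-1/398496) = 476913/277403 + 283217/1593984 = 17117488507/9023998848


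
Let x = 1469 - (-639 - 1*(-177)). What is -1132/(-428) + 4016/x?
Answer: 976185/206617 ≈ 4.7246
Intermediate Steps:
x = 1931 (x = 1469 - (-639 + 177) = 1469 - 1*(-462) = 1469 + 462 = 1931)
-1132/(-428) + 4016/x = -1132/(-428) + 4016/1931 = -1132*(-1/428) + 4016*(1/1931) = 283/107 + 4016/1931 = 976185/206617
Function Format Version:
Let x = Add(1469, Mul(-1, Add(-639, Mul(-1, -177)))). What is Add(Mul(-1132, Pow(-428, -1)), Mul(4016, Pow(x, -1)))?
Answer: Rational(976185, 206617) ≈ 4.7246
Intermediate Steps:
x = 1931 (x = Add(1469, Mul(-1, Add(-639, 177))) = Add(1469, Mul(-1, -462)) = Add(1469, 462) = 1931)
Add(Mul(-1132, Pow(-428, -1)), Mul(4016, Pow(x, -1))) = Add(Mul(-1132, Pow(-428, -1)), Mul(4016, Pow(1931, -1))) = Add(Mul(-1132, Rational(-1, 428)), Mul(4016, Rational(1, 1931))) = Add(Rational(283, 107), Rational(4016, 1931)) = Rational(976185, 206617)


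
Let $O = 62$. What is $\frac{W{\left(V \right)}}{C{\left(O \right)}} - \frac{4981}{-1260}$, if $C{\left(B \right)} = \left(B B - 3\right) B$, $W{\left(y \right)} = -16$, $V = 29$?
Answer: $\frac{593082571}{150029460} \approx 3.9531$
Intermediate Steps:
$C{\left(B \right)} = B \left(-3 + B^{2}\right)$ ($C{\left(B \right)} = \left(B^{2} - 3\right) B = \left(-3 + B^{2}\right) B = B \left(-3 + B^{2}\right)$)
$\frac{W{\left(V \right)}}{C{\left(O \right)}} - \frac{4981}{-1260} = - \frac{16}{62 \left(-3 + 62^{2}\right)} - \frac{4981}{-1260} = - \frac{16}{62 \left(-3 + 3844\right)} - - \frac{4981}{1260} = - \frac{16}{62 \cdot 3841} + \frac{4981}{1260} = - \frac{16}{238142} + \frac{4981}{1260} = \left(-16\right) \frac{1}{238142} + \frac{4981}{1260} = - \frac{8}{119071} + \frac{4981}{1260} = \frac{593082571}{150029460}$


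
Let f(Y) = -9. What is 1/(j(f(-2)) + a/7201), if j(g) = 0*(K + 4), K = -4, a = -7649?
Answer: -7201/7649 ≈ -0.94143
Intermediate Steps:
j(g) = 0 (j(g) = 0*(-4 + 4) = 0*0 = 0)
1/(j(f(-2)) + a/7201) = 1/(0 - 7649/7201) = 1/(-7649/7201) = -7201/7649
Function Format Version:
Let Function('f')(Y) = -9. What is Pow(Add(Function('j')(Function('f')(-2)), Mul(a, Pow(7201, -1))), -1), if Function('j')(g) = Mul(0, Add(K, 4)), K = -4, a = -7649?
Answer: Rational(-7201, 7649) ≈ -0.94143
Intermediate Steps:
Function('j')(g) = 0 (Function('j')(g) = Mul(0, Add(-4, 4)) = Mul(0, 0) = 0)
Pow(Add(Function('j')(Function('f')(-2)), Mul(a, Pow(7201, -1))), -1) = Pow(Add(0, Mul(-7649, Pow(7201, -1))), -1) = Pow(Add(0, Mul(-7649, Rational(1, 7201))), -1) = Pow(Add(0, Rational(-7649, 7201)), -1) = Pow(Rational(-7649, 7201), -1) = Rational(-7201, 7649)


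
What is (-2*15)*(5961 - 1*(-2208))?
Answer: -245070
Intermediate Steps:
(-2*15)*(5961 - 1*(-2208)) = -30*(5961 + 2208) = -30*8169 = -245070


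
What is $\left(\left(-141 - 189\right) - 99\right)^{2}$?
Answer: $184041$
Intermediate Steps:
$\left(\left(-141 - 189\right) - 99\right)^{2} = \left(-330 - 99\right)^{2} = \left(-429\right)^{2} = 184041$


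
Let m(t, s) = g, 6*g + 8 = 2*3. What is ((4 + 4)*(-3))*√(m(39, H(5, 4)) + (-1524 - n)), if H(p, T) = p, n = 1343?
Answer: -8*I*√25806 ≈ -1285.1*I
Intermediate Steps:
g = -⅓ (g = -4/3 + (2*3)/6 = -4/3 + (⅙)*6 = -4/3 + 1 = -⅓ ≈ -0.33333)
m(t, s) = -⅓
((4 + 4)*(-3))*√(m(39, H(5, 4)) + (-1524 - n)) = ((4 + 4)*(-3))*√(-⅓ + (-1524 - 1*1343)) = (8*(-3))*√(-⅓ + (-1524 - 1343)) = -24*√(-⅓ - 2867) = -8*I*√25806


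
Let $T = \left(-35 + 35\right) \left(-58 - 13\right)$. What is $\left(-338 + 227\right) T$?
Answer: $0$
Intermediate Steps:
$T = 0$ ($T = 0 \left(-71\right) = 0$)
$\left(-338 + 227\right) T = \left(-338 + 227\right) 0 = \left(-111\right) 0 = 0$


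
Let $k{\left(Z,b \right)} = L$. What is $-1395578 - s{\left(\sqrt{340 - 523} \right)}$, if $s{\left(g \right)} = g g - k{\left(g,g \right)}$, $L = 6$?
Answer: $-1395389$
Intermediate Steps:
$k{\left(Z,b \right)} = 6$
$s{\left(g \right)} = -6 + g^{2}$ ($s{\left(g \right)} = g g - 6 = g^{2} - 6 = -6 + g^{2}$)
$-1395578 - s{\left(\sqrt{340 - 523} \right)} = -1395578 - \left(-6 + \left(\sqrt{340 - 523}\right)^{2}\right) = -1395578 - \left(-6 + \left(\sqrt{-183}\right)^{2}\right) = -1395578 - \left(-6 + \left(i \sqrt{183}\right)^{2}\right) = -1395578 - \left(-6 - 183\right) = -1395578 - -189 = -1395578 + 189 = -1395389$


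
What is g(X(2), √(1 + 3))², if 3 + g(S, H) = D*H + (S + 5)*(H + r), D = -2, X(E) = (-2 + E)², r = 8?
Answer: 1849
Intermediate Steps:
g(S, H) = -3 - 2*H + (5 + S)*(8 + H) (g(S, H) = -3 + (-2*H + (S + 5)*(H + 8)) = -3 + (-2*H + (5 + S)*(8 + H)) = -3 - 2*H + (5 + S)*(8 + H))
g(X(2), √(1 + 3))² = (37 + 3*√(1 + 3) + 8*(-2 + 2)² + √(1 + 3)*(-2 + 2)²)² = (37 + 3*√4 + 8*0² + √4*0²)² = (37 + 3*2 + 8*0 + 2*0)² = (37 + 6 + 0 + 0)² = 43² = 1849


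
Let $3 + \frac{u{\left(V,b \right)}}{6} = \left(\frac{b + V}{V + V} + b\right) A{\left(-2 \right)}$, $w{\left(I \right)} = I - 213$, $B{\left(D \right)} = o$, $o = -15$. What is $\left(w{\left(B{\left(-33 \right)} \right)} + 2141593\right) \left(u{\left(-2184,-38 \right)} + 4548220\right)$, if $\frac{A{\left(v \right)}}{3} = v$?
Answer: $\frac{1773089636105555}{182} \approx 9.7422 \cdot 10^{12}$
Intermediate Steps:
$B{\left(D \right)} = -15$
$A{\left(v \right)} = 3 v$
$w{\left(I \right)} = -213 + I$
$u{\left(V,b \right)} = -18 - 36 b - \frac{18 \left(V + b\right)}{V}$ ($u{\left(V,b \right)} = -18 + 6 \left(\frac{b + V}{V + V} + b\right) 3 \left(-2\right) = -18 + 6 \left(\frac{V + b}{2 V} + b\right) \left(-6\right) = -18 + 6 \left(b + \frac{V + b}{2 V}\right) \left(-6\right) = -18 + 6 \left(- 6 b - \frac{3 \left(V + b\right)}{V}\right) = -18 - \left(36 b + \frac{18 \left(V + b\right)}{V}\right) = -18 - 36 b - \frac{18 \left(V + b\right)}{V}$)
$\left(w{\left(B{\left(-33 \right)} \right)} + 2141593\right) \left(u{\left(-2184,-38 \right)} + 4548220\right) = \left(\left(-213 - 15\right) + 2141593\right) \left(\left(-36 - -1368 - - \frac{684}{-2184}\right) + 4548220\right) = \left(-228 + 2141593\right) \left(\left(-36 + 1368 - \left(-684\right) \left(- \frac{1}{2184}\right)\right) + 4548220\right) = 2141365 \left(\left(-36 + 1368 - \frac{57}{182}\right) + 4548220\right) = 2141365 \left(\frac{242367}{182} + 4548220\right) = 2141365 \cdot \frac{828018407}{182} = \frac{1773089636105555}{182}$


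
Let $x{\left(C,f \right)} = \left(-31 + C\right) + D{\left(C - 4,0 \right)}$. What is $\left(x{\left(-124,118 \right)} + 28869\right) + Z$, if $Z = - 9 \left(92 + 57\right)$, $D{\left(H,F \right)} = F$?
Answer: $27373$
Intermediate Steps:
$Z = -1341$ ($Z = \left(-9\right) 149 = -1341$)
$x{\left(C,f \right)} = -31 + C$ ($x{\left(C,f \right)} = \left(-31 + C\right) + 0 = -31 + C$)
$\left(x{\left(-124,118 \right)} + 28869\right) + Z = \left(\left(-31 - 124\right) + 28869\right) - 1341 = \left(-155 + 28869\right) - 1341 = 28714 - 1341 = 27373$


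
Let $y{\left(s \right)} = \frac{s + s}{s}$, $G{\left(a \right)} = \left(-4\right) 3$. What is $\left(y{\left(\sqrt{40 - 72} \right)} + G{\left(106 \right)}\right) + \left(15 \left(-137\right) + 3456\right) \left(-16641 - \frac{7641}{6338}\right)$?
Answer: $- \frac{147775160279}{6338} \approx -2.3316 \cdot 10^{7}$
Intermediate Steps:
$G{\left(a \right)} = -12$
$y{\left(s \right)} = 2$ ($y{\left(s \right)} = \frac{2 s}{s} = 2$)
$\left(y{\left(\sqrt{40 - 72} \right)} + G{\left(106 \right)}\right) + \left(15 \left(-137\right) + 3456\right) \left(-16641 - \frac{7641}{6338}\right) = \left(2 - 12\right) + \left(15 \left(-137\right) + 3456\right) \left(-16641 - \frac{7641}{6338}\right) = -10 + \left(-2055 + 3456\right) \left(-16641 - \frac{7641}{6338}\right) = -10 + 1401 \left(-16641 - \frac{7641}{6338}\right) = -10 + 1401 \left(- \frac{105478299}{6338}\right) = -10 - \frac{147775096899}{6338} = - \frac{147775160279}{6338}$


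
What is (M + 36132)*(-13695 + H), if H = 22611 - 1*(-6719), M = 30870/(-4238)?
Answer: 1196832248355/2119 ≈ 5.6481e+8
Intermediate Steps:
M = -15435/2119 (M = 30870*(-1/4238) = -15435/2119 ≈ -7.2841)
H = 29330 (H = 22611 + 6719 = 29330)
(M + 36132)*(-13695 + H) = (-15435/2119 + 36132)*(-13695 + 29330) = (76548273/2119)*15635 = 1196832248355/2119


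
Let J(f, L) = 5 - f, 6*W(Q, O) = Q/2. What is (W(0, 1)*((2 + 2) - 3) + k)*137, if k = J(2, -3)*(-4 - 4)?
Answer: -3288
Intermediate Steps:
W(Q, O) = Q/12 (W(Q, O) = (Q/2)/6 = Q/12)
k = -24 (k = (5 - 1*2)*(-4 - 4) = (5 - 2)*(-8) = 3*(-8) = -24)
(W(0, 1)*((2 + 2) - 3) + k)*137 = (((1/12)*0)*((2 + 2) - 3) - 24)*137 = (0*(4 - 3) - 24)*137 = (0*1 - 24)*137 = (0 - 24)*137 = -24*137 = -3288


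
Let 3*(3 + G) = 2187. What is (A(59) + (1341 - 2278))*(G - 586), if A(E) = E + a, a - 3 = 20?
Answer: -119700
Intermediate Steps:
G = 726 (G = -3 + (⅓)*2187 = -3 + 729 = 726)
a = 23 (a = 3 + 20 = 23)
A(E) = 23 + E (A(E) = E + 23 = 23 + E)
(A(59) + (1341 - 2278))*(G - 586) = ((23 + 59) + (1341 - 2278))*(726 - 586) = (82 - 937)*140 = -855*140 = -119700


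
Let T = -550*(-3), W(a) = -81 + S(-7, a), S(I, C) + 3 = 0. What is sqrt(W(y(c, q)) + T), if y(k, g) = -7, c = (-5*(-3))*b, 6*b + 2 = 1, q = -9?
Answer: 3*sqrt(174) ≈ 39.573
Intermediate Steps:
b = -1/6 (b = -1/3 + (1/6)*1 = -1/3 + 1/6 = -1/6 ≈ -0.16667)
c = -5/2 (c = -5*(-3)*(-1/6) = 15*(-1/6) = -5/2 ≈ -2.5000)
S(I, C) = -3 (S(I, C) = -3 + 0 = -3)
W(a) = -84 (W(a) = -81 - 3 = -84)
T = 1650
sqrt(W(y(c, q)) + T) = sqrt(-84 + 1650) = sqrt(1566) = 3*sqrt(174)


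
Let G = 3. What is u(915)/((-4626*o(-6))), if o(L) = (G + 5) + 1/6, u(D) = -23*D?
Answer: 7015/12593 ≈ 0.55706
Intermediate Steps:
o(L) = 49/6 (o(L) = (3 + 5) + 1/6 = 8 + ⅙ = 49/6)
u(915)/((-4626*o(-6))) = (-23*915)/((-4626*49/6)) = -21045/(-37779) = -21045*(-1/37779) = 7015/12593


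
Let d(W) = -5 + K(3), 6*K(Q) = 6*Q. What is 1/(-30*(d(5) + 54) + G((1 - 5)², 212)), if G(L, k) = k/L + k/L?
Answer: -2/3067 ≈ -0.00065210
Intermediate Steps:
K(Q) = Q (K(Q) = (6*Q)/6 = Q)
d(W) = -2 (d(W) = -5 + 3 = -2)
G(L, k) = 2*k/L
1/(-30*(d(5) + 54) + G((1 - 5)², 212)) = 1/(-30*(-2 + 54) + 2*212/(1 - 5)²) = 1/(-30*52 + 2*212/(-4)²) = 1/(-1560 + 2*212/16) = 1/(-1560 + 2*212*(1/16)) = 1/(-1560 + 53/2) = 1/(-3067/2) = -2/3067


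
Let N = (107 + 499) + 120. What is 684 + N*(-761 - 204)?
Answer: -699906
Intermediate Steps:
N = 726 (N = 606 + 120 = 726)
684 + N*(-761 - 204) = 684 + 726*(-761 - 204) = 684 + 726*(-965) = 684 - 700590 = -699906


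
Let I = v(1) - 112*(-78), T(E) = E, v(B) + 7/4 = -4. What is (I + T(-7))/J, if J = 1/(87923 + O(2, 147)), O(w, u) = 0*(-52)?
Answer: 3067897239/4 ≈ 7.6697e+8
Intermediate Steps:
O(w, u) = 0
v(B) = -23/4 (v(B) = -7/4 - 4 = -23/4)
I = 34921/4 (I = -23/4 - 112*(-78) = -23/4 + 8736 = 34921/4 ≈ 8730.3)
J = 1/87923 (J = 1/(87923 + 0) = 1/87923 ≈ 1.1374e-5)
(I + T(-7))/J = (34921/4 - 7)/(1/87923) = (34893/4)*87923 = 3067897239/4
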